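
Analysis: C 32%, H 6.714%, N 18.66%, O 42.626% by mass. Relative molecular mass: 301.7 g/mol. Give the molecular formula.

Assume 100 g: 32 g C, 6.714 g H, 18.66 g N, 42.626 g O.
C: 32 g ÷ 12.01 g/mol = 2.664 mol
H: 6.714 g ÷ 1.008 g/mol = 6.661 mol
N: 18.66 g ÷ 14.01 g/mol = 1.332 mol
O: 42.626 g ÷ 16.00 g/mol = 2.664 mol
Smallest is N at 1.332 mol; normalising gives C 2.000, H 5.001, N 1.000, O 2.000
≈ 2:5:1:2 → C2H5NO2
Empirical-formula mass = 75.07 g/mol
n = 301.7 / 75.07 = 4.02 ≈ 4
Molecular formula = (C2H5NO2)×4 = C8H20N4O8

C8H20N4O8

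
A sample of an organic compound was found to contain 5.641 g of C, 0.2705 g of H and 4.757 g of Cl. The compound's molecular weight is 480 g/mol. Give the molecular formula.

C21H12Cl6

Moles — C: 5.641 / 12.01 = 0.4697 mol; H: 0.2705 / 1.008 = 0.2684 mol; Cl: 4.757 / 35.45 = 0.1342 mol
Ratios (÷ 0.1342): C 3.500, H 2.000, Cl 1.000
×2: C 7.00, H 4.00, Cl 2.00 → C7H4Cl2
Empirical-formula mass = 159.00 g/mol
n = 480 / 159.00 = 3.02 ≈ 3
Molecular formula = (C7H4Cl2)×3 = C21H12Cl6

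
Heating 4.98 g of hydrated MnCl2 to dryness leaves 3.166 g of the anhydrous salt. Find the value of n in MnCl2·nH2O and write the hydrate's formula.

MnCl2·4H2O

Mass of water lost = 4.98 − 3.166 = 1.814 g → 1.814 / 18.02 = 0.1007 mol H2O
Molar mass of MnCl2 = 125.84 g/mol → mol MnCl2 = 3.166 / 125.84 = 0.02516
n = 0.1007 / 0.02516 = 4.00 ≈ 4 → MnCl2·4H2O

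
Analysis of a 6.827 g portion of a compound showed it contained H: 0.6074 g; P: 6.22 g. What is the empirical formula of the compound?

n(H) = 0.6074/1.008 = 0.6026, n(P) = 6.22/30.97 = 0.2008
Ratios (÷ 0.2008): H 3.000, P 1.000
Ratio ≈ 3:1, so the empirical formula is H3P

H3P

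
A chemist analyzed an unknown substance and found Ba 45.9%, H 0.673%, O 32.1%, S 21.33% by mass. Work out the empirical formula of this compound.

BaH2O6S2

Assume 100 g: 45.9 g Ba, 0.673 g H, 32.1 g O, 21.33 g S.
n(Ba) = 45.9/137.33 = 0.3342, n(H) = 0.673/1.008 = 0.6677, n(O) = 32.1/16.00 = 2.006, n(S) = 21.33/32.07 = 0.6651
Divide by the smallest (0.3342 mol Ba): Ba 1.000, H 1.998, O 6.003, S 1.990
Ratio ≈ 1:2:6:2, so the empirical formula is BaH2O6S2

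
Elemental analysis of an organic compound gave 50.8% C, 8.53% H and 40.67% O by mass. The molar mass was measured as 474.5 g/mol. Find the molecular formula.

Assume 100 g: 50.8 g C, 8.53 g H, 40.67 g O.
n(C) = 50.8/12.01 = 4.23, n(H) = 8.53/1.008 = 8.462, n(O) = 40.67/16.00 = 2.542
Ratios (÷ 2.542): C 1.664, H 3.329, O 1.000
Scaling by 3: C 4.99, H 9.99, O 3.00 → C5H10O3
Empirical-formula mass = 118.13 g/mol
n = 474.5 / 118.13 = 4.02 ≈ 4
Molecular formula = (C5H10O3)×4 = C20H40O12

C20H40O12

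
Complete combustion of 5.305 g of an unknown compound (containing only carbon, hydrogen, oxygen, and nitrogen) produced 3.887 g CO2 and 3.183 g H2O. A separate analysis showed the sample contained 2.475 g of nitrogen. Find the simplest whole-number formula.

CH4N2O

mol C = 3.887 / 44.01 = 0.08832; mass C = 0.08832 × 12.01 = 1.061 g
mol H = 2 × (3.183 / 18.02) = 0.3533; mass H = 0.3533 × 1.008 = 0.3561 g
mol N = 2.475 / 14.01 = 0.1767
mass O = 5.305 − (3.892) = 1.413 g → mol O = 0.08832
Ratios (÷ 0.08832): C 1.000, H 4.000, N 2.000, O 1.000
≈ 1:4:2:1 → CH4N2O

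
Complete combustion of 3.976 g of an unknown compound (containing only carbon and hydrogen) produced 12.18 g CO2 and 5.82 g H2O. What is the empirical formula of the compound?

C3H7

mol C = 12.18 / 44.01 = 0.2768; mass C = 0.2768 × 12.01 = 3.324 g
mol H = 2 × (5.82 / 18.02) = 0.6459; mass H = 0.6459 × 1.008 = 0.6511 g
Divide by the smallest (0.2768 mol C): C 1.000, H 2.334
Scaling by 3: C 3.00, H 7.00 → C3H7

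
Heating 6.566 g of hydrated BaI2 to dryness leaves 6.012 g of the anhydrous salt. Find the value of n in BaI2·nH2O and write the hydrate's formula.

BaI2·2H2O

Mass of water lost = 6.566 − 6.012 = 0.554 g → 0.554 / 18.02 = 0.03074 mol H2O
Molar mass of BaI2 = 391.13 g/mol → mol BaI2 = 6.012 / 391.13 = 0.01537
n = 0.03074 / 0.01537 = 2.00 ≈ 2 → BaI2·2H2O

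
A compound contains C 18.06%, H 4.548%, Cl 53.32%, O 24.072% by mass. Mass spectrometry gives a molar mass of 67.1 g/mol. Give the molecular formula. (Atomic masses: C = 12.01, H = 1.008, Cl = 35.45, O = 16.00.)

Assume 100 g: 18.06 g C, 4.548 g H, 53.32 g Cl, 24.072 g O.
C: 18.06 g ÷ 12.01 g/mol = 1.504 mol
H: 4.548 g ÷ 1.008 g/mol = 4.512 mol
Cl: 53.32 g ÷ 35.45 g/mol = 1.504 mol
O: 24.072 g ÷ 16.00 g/mol = 1.504 mol
Divide by the smallest (1.504 mol C): C 1.000, H 3.000, Cl 1.000, O 1.001
→ CH3ClO
Empirical-formula mass = 66.48 g/mol
n = 67.1 / 66.48 = 1.01 ≈ 1
Molecular formula = empirical formula = CH3ClO

CH3ClO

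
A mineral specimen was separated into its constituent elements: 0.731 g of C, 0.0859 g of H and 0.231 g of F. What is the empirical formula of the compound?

n(C) = 0.731/12.01 = 0.06087, n(H) = 0.0859/1.008 = 0.08522, n(F) = 0.231/19.00 = 0.01216
Smallest is F at 0.01216 mol; normalising gives C 5.006, H 7.009, F 1.000
≈ 5:7:1 → C5H7F

C5H7F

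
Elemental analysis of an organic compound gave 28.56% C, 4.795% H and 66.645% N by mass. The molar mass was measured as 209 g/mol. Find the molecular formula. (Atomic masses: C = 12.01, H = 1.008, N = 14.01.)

Assume 100 g: 28.56 g C, 4.795 g H, 66.645 g N.
C: 28.56 g ÷ 12.01 g/mol = 2.378 mol
H: 4.795 g ÷ 1.008 g/mol = 4.757 mol
N: 66.645 g ÷ 14.01 g/mol = 4.757 mol
Divide by the smallest (2.378 mol C): C 1.000, H 2.000, N 2.000
→ CH2N2
Empirical-formula mass = 42.05 g/mol
n = 209 / 42.05 = 4.97 ≈ 5
Molecular formula = (CH2N2)×5 = C5H10N10

C5H10N10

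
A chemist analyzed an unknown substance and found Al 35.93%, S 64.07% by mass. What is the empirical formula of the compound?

Al2S3

Assume 100 g: 35.93 g Al, 64.07 g S.
Moles — Al: 35.93 / 26.98 = 1.332 mol; S: 64.07 / 32.07 = 1.998 mol
Ratios (÷ 1.332): Al 1.000, S 1.500
×2: Al 2.00, S 3.00 → Al2S3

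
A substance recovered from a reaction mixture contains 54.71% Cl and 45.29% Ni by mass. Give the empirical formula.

Cl2Ni

Assume 100 g: 54.71 g Cl, 45.29 g Ni.
n(Cl) = 54.71/35.45 = 1.543, n(Ni) = 45.29/58.69 = 0.7717
Ratios (÷ 0.7717): Cl 2.000, Ni 1.000
→ Cl2Ni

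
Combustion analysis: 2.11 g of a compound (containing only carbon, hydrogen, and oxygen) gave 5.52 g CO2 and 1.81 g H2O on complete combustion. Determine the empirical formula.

mol C = 5.52 / 44.01 = 0.1254; mass C = 0.1254 × 12.01 = 1.506 g
mol H = 2 × (1.81 / 18.02) = 0.2009; mass H = 0.2009 × 1.008 = 0.2025 g
mass O = 2.11 − (1.709) = 0.4011 g → mol O = 0.02507
Smallest is O at 0.02507 mol; normalising gives C 5.003, H 8.013, O 1.000
→ C5H8O

C5H8O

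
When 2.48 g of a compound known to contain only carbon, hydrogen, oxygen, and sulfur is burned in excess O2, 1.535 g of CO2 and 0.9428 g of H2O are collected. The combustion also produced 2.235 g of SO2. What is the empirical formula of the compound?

mol C = 1.535 / 44.01 = 0.03488; mass C = 0.03488 × 12.01 = 0.4189 g
mol H = 2 × (0.9428 / 18.02) = 0.1046; mass H = 0.1046 × 1.008 = 0.1055 g
mol S = 2.235 / 64.07 = 0.03488; mass S = 1.119 g
mass O = 2.48 − (1.643) = 0.8369 g → mol O = 0.05231
Smallest is C at 0.03488 mol; normalising gives C 1.000, H 3.000, O 1.500, S 1.000
Multiply by 2: C 2.00, H 6.00, O 3.00, S 2.00 → C2H6O3S2

C2H6O3S2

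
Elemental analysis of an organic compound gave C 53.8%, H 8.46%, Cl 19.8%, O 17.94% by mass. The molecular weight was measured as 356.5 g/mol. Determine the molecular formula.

C16H30Cl2O4

Assume 100 g: 53.8 g C, 8.46 g H, 19.8 g Cl, 17.94 g O.
n(C) = 53.8/12.01 = 4.48, n(H) = 8.46/1.008 = 8.393, n(Cl) = 19.8/35.45 = 0.5585, n(O) = 17.94/16.00 = 1.121
Smallest is Cl at 0.5585 mol; normalising gives C 8.020, H 15.027, Cl 1.000, O 2.007
Ratio ≈ 8:15:1:2, so the empirical formula is C8H15ClO2
Empirical-formula mass = 178.65 g/mol
n = 356.5 / 178.65 = 2.00 ≈ 2
Molecular formula = (C8H15ClO2)×2 = C16H30Cl2O4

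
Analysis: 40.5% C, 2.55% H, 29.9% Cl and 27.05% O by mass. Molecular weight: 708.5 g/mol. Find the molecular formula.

Assume 100 g: 40.5 g C, 2.55 g H, 29.9 g Cl, 27.05 g O.
C: 40.5 g ÷ 12.01 g/mol = 3.372 mol
H: 2.55 g ÷ 1.008 g/mol = 2.53 mol
Cl: 29.9 g ÷ 35.45 g/mol = 0.8434 mol
O: 27.05 g ÷ 16.00 g/mol = 1.691 mol
Ratios (÷ 0.8434): C 3.998, H 2.999, Cl 1.000, O 2.004
→ C4H3ClO2
Empirical-formula mass = 118.51 g/mol
n = 708.5 / 118.51 = 5.98 ≈ 6
Molecular formula = (C4H3ClO2)×6 = C24H18Cl6O12

C24H18Cl6O12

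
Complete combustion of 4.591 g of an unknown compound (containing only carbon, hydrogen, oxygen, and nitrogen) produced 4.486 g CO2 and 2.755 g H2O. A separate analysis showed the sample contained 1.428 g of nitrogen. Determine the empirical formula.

mol C = 4.486 / 44.01 = 0.1019; mass C = 0.1019 × 12.01 = 1.224 g
mol H = 2 × (2.755 / 18.02) = 0.3058; mass H = 0.3058 × 1.008 = 0.3082 g
mol N = 1.428 / 14.01 = 0.1019
mass O = 4.591 − (2.960) = 1.631 g → mol O = 0.1019
Divide by the smallest (0.1019 mol O): C 1.000, H 3.000, N 1.000, O 1.000
→ CH3NO

CH3NO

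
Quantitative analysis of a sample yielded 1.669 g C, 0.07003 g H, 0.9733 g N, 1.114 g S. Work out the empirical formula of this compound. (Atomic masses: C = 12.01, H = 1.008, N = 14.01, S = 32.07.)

C4H2N2S

Moles — C: 1.669 / 12.01 = 0.139 mol; H: 0.07003 / 1.008 = 0.06947 mol; N: 0.9733 / 14.01 = 0.06947 mol; S: 1.114 / 32.07 = 0.03474 mol
Smallest is S at 0.03474 mol; normalising gives C 4.001, H 2.000, N 2.000, S 1.000
→ C4H2N2S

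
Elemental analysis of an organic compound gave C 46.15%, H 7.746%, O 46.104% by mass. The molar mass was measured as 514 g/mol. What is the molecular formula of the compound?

C20H40O15

Assume 100 g: 46.15 g C, 7.746 g H, 46.104 g O.
n(C) = 46.15/12.01 = 3.843, n(H) = 7.746/1.008 = 7.685, n(O) = 46.104/16.00 = 2.881
Smallest is O at 2.881 mol; normalising gives C 1.334, H 2.667, O 1.000
Multiply by 3: C 4.00, H 8.00, O 3.00 → C4H8O3
Empirical-formula mass = 104.10 g/mol
n = 514 / 104.10 = 4.94 ≈ 5
Molecular formula = (C4H8O3)×5 = C20H40O15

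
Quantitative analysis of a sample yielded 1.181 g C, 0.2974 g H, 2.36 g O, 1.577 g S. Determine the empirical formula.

C2H6O3S

C: 1.181 g ÷ 12.01 g/mol = 0.09833 mol
H: 0.2974 g ÷ 1.008 g/mol = 0.295 mol
O: 2.36 g ÷ 16.00 g/mol = 0.1475 mol
S: 1.577 g ÷ 32.07 g/mol = 0.04917 mol
Smallest is S at 0.04917 mol; normalising gives C 2.000, H 6.000, O 3.000, S 1.000
Ratio ≈ 2:6:3:1, so the empirical formula is C2H6O3S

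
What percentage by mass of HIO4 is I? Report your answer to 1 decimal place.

66.1%

Molar mass = 1(1.008) + 1(126.90) + 4(16.00) = 191.908 g/mol
Mass of I per mole = 1 × 126.90 = 126.900 g
% I = 126.900 / 191.908 × 100 = 66.1%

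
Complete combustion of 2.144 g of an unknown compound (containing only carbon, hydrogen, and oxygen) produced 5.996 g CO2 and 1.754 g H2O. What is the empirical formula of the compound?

mol C = 5.996 / 44.01 = 0.1362; mass C = 0.1362 × 12.01 = 1.636 g
mol H = 2 × (1.754 / 18.02) = 0.1947; mass H = 0.1947 × 1.008 = 0.1962 g
mass O = 2.144 − (1.832) = 0.3115 g → mol O = 0.01947
Smallest is O at 0.01947 mol; normalising gives C 6.998, H 9.999, O 1.000
≈ 7:10:1 → C7H10O

C7H10O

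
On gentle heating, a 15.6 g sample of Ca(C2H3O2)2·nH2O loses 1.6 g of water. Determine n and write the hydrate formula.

Ca(C2H3O2)2·H2O

Mass of anhydrous Ca(C2H3O2)2 = 15.6 − 1.6 = 14 g
mol H2O = 1.6 / 18.02 = 0.08879
Molar mass of Ca(C2H3O2)2 = 158.17 g/mol → mol Ca(C2H3O2)2 = 14 / 158.17 = 0.08851
n = 0.08879 / 0.08851 = 1.00 ≈ 1 → Ca(C2H3O2)2·H2O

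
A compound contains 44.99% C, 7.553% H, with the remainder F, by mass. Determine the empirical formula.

C3H6F2

Assume 100 g: 44.99 g C, 7.553 g H, 47.457 g F.
C: 44.99 g ÷ 12.01 g/mol = 3.746 mol
H: 7.553 g ÷ 1.008 g/mol = 7.493 mol
F: 47.457 g ÷ 19.00 g/mol = 2.498 mol
Divide by the smallest (2.498 mol F): C 1.500, H 3.000, F 1.000
Multiply by 2: C 3.00, H 6.00, F 2.00 → C3H6F2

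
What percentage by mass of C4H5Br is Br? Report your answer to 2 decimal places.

60.08%

Molar mass = 4(12.01) + 5(1.008) + 1(79.90) = 132.980 g/mol
Mass of Br per mole = 1 × 79.90 = 79.900 g
% Br = 79.900 / 132.980 × 100 = 60.08%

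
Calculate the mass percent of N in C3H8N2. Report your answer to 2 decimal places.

Molar mass = 3(12.01) + 8(1.008) + 2(14.01) = 72.114 g/mol
Mass of N per mole = 2 × 14.01 = 28.020 g
% N = 28.020 / 72.114 × 100 = 38.86%

38.86%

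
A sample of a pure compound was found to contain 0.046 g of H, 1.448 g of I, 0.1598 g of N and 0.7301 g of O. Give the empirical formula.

H4INO4

n(H) = 0.046/1.008 = 0.04563, n(I) = 1.448/126.90 = 0.01141, n(N) = 0.1598/14.01 = 0.01141, n(O) = 0.7301/16.00 = 0.04563
Divide by the smallest (0.01141 mol N): H 4.001, I 1.000, N 1.000, O 4.001
→ H4INO4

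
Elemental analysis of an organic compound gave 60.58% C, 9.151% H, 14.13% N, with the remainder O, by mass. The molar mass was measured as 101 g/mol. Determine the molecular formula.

C5H9NO

Assume 100 g: 60.58 g C, 9.151 g H, 14.13 g N, 16.139 g O.
Moles — C: 60.58 / 12.01 = 5.044 mol; H: 9.151 / 1.008 = 9.078 mol; N: 14.13 / 14.01 = 1.009 mol; O: 16.139 / 16.00 = 1.009 mol
Smallest is N at 1.009 mol; normalising gives C 5.001, H 9.001, N 1.000, O 1.000
Ratio ≈ 5:9:1:1, so the empirical formula is C5H9NO
Empirical-formula mass = 99.13 g/mol
n = 101 / 99.13 = 1.02 ≈ 1
Molecular formula = empirical formula = C5H9NO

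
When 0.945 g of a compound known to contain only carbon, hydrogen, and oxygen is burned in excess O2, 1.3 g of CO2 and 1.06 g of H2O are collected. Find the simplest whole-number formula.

mol C = 1.3 / 44.01 = 0.02954; mass C = 0.02954 × 12.01 = 0.3548 g
mol H = 2 × (1.06 / 18.02) = 0.1176; mass H = 0.1176 × 1.008 = 0.1186 g
mass O = 0.945 − (0.4733) = 0.4717 g → mol O = 0.02948
Ratios (÷ 0.02948): C 1.002, H 3.991, O 1.000
→ CH4O

CH4O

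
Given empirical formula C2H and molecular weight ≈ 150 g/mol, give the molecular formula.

C12H6

Empirical-formula mass = 25.03 g/mol
n = 150 / 25.03 = 5.99 ≈ 6
Molecular formula = (C2H)6 = C12H6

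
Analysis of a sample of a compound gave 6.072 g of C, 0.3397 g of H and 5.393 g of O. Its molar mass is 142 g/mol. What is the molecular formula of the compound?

C6H4O4

C: 6.072 g ÷ 12.01 g/mol = 0.5056 mol
H: 0.3397 g ÷ 1.008 g/mol = 0.337 mol
O: 5.393 g ÷ 16.00 g/mol = 0.3371 mol
Ratios (÷ 0.337): C 1.500, H 1.000, O 1.000
Multiply by 2: C 3.00, H 2.00, O 2.00 → C3H2O2
Empirical-formula mass = 70.05 g/mol
n = 142 / 70.05 = 2.03 ≈ 2
Molecular formula = (C3H2O2)×2 = C6H4O4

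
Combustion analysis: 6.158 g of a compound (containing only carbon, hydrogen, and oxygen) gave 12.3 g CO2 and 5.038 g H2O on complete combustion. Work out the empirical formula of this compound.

mol C = 12.3 / 44.01 = 0.2795; mass C = 0.2795 × 12.01 = 3.357 g
mol H = 2 × (5.038 / 18.02) = 0.5592; mass H = 0.5592 × 1.008 = 0.5636 g
mass O = 6.158 − (3.920) = 2.238 g → mol O = 0.1399
Smallest is O at 0.1399 mol; normalising gives C 1.998, H 3.998, O 1.000
→ C2H4O

C2H4O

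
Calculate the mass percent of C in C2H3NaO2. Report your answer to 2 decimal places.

Molar mass = 2(12.01) + 3(1.008) + 1(22.99) + 2(16.00) = 82.034 g/mol
Mass of C per mole = 2 × 12.01 = 24.020 g
% C = 24.020 / 82.034 × 100 = 29.28%

29.28%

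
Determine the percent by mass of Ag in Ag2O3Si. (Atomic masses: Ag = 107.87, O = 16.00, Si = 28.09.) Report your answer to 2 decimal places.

73.93%

Molar mass = 2(107.87) + 3(16.00) + 1(28.09) = 291.830 g/mol
Mass of Ag per mole = 2 × 107.87 = 215.740 g
% Ag = 215.740 / 291.830 × 100 = 73.93%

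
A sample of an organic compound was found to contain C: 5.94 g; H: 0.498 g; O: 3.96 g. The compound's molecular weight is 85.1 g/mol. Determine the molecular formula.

n(C) = 5.94/12.01 = 0.4946, n(H) = 0.498/1.008 = 0.494, n(O) = 3.96/16.00 = 0.2475
Smallest is O at 0.2475 mol; normalising gives C 1.998, H 1.996, O 1.000
≈ 2:2:1 → C2H2O
Empirical-formula mass = 42.04 g/mol
n = 85.1 / 42.04 = 2.02 ≈ 2
Molecular formula = (C2H2O)×2 = C4H4O2

C4H4O2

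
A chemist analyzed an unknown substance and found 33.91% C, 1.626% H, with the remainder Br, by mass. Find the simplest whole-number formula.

C7H4Br2

Assume 100 g: 33.91 g C, 1.626 g H, 64.464 g Br.
Moles — C: 33.91 / 12.01 = 2.823 mol; H: 1.626 / 1.008 = 1.613 mol; Br: 64.464 / 79.90 = 0.8068 mol
Divide by the smallest (0.8068 mol Br): C 3.500, H 1.999, Br 1.000
Scaling by 2: C 7.00, H 4.00, Br 2.00 → C7H4Br2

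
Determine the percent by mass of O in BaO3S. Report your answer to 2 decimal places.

Molar mass = 1(137.33) + 3(16.00) + 1(32.07) = 217.400 g/mol
Mass of O per mole = 3 × 16.00 = 48.000 g
% O = 48.000 / 217.400 × 100 = 22.08%

22.08%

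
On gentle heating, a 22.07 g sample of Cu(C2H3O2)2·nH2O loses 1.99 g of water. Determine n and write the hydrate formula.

Mass of anhydrous Cu(C2H3O2)2 = 22.07 − 1.99 = 20.08 g
mol H2O = 1.99 / 18.02 = 0.1104
Molar mass of Cu(C2H3O2)2 = 181.64 g/mol → mol Cu(C2H3O2)2 = 20.08 / 181.64 = 0.1105
n = 0.1104 / 0.1105 = 1.00 ≈ 1 → Cu(C2H3O2)2·H2O

Cu(C2H3O2)2·H2O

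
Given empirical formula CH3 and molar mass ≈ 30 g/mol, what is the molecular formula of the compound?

C2H6

Empirical-formula mass = 15.03 g/mol
n = 30 / 15.03 = 2.00 ≈ 2
Molecular formula = (CH3)2 = C2H6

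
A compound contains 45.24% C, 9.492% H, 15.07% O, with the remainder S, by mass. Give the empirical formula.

C4H10OS

Assume 100 g: 45.24 g C, 9.492 g H, 15.07 g O, 30.198 g S.
Moles — C: 45.24 / 12.01 = 3.767 mol; H: 9.492 / 1.008 = 9.417 mol; O: 15.07 / 16.00 = 0.9419 mol; S: 30.198 / 32.07 = 0.9416 mol
Ratios (÷ 0.9416): C 4.000, H 10.000, O 1.000, S 1.000
≈ 4:10:1:1 → C4H10OS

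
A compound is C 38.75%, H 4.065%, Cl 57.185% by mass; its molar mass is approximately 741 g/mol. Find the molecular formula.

Assume 100 g: 38.75 g C, 4.065 g H, 57.185 g Cl.
Moles — C: 38.75 / 12.01 = 3.226 mol; H: 4.065 / 1.008 = 4.033 mol; Cl: 57.185 / 35.45 = 1.613 mol
Smallest is Cl at 1.613 mol; normalising gives C 2.000, H 2.500, Cl 1.000
Scaling by 2: C 4.00, H 5.00, Cl 2.00 → C4H5Cl2
Empirical-formula mass = 123.98 g/mol
n = 741 / 123.98 = 5.98 ≈ 6
Molecular formula = (C4H5Cl2)×6 = C24H30Cl12

C24H30Cl12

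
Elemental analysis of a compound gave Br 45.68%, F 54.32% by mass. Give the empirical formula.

BrF5

Assume 100 g: 45.68 g Br, 54.32 g F.
Br: 45.68 g ÷ 79.90 g/mol = 0.5717 mol
F: 54.32 g ÷ 19.00 g/mol = 2.859 mol
Divide by the smallest (0.5717 mol Br): Br 1.000, F 5.001
≈ 1:5 → BrF5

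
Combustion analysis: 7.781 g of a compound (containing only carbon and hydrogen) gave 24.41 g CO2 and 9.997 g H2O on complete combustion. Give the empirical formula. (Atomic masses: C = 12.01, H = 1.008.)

mol C = 24.41 / 44.01 = 0.5546; mass C = 0.5546 × 12.01 = 6.661 g
mol H = 2 × (9.997 / 18.02) = 1.110; mass H = 1.110 × 1.008 = 1.118 g
Smallest is C at 0.5546 mol; normalising gives C 1.000, H 2.000
→ CH2

CH2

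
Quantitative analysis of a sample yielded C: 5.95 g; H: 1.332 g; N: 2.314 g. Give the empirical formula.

C3H8N

Moles — C: 5.95 / 12.01 = 0.4954 mol; H: 1.332 / 1.008 = 1.321 mol; N: 2.314 / 14.01 = 0.1652 mol
Smallest is N at 0.1652 mol; normalising gives C 2.999, H 8.001, N 1.000
Ratio ≈ 3:8:1, so the empirical formula is C3H8N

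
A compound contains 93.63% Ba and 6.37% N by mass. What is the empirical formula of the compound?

Assume 100 g: 93.63 g Ba, 6.37 g N.
Ba: 93.63 g ÷ 137.33 g/mol = 0.6818 mol
N: 6.37 g ÷ 14.01 g/mol = 0.4547 mol
Smallest is N at 0.4547 mol; normalising gives Ba 1.500, N 1.000
×2: Ba 3.00, N 2.00 → Ba3N2

Ba3N2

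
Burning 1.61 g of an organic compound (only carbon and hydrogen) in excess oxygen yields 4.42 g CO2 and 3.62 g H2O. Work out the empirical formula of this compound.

mol C = 4.42 / 44.01 = 0.1004; mass C = 0.1004 × 12.01 = 1.206 g
mol H = 2 × (3.62 / 18.02) = 0.4018; mass H = 0.4018 × 1.008 = 0.4050 g
Smallest is C at 0.1004 mol; normalising gives C 1.000, H 4.000
≈ 1:4 → CH4

CH4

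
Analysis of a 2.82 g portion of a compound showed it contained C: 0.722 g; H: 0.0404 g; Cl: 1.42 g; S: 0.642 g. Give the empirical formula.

C3H2Cl2S

Moles — C: 0.722 / 12.01 = 0.06012 mol; H: 0.0404 / 1.008 = 0.04008 mol; Cl: 1.42 / 35.45 = 0.04006 mol; S: 0.642 / 32.07 = 0.02002 mol
Divide by the smallest (0.02002 mol S): C 3.003, H 2.002, Cl 2.001, S 1.000
→ C3H2Cl2S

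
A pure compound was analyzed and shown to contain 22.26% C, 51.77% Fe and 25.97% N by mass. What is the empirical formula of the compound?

Assume 100 g: 22.26 g C, 51.77 g Fe, 25.97 g N.
Moles — C: 22.26 / 12.01 = 1.853 mol; Fe: 51.77 / 55.85 = 0.9269 mol; N: 25.97 / 14.01 = 1.854 mol
Divide by the smallest (0.9269 mol Fe): C 2.000, Fe 1.000, N 2.000
→ C2FeN2

C2FeN2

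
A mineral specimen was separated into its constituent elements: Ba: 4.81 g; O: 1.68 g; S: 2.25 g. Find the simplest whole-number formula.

BaO3S2

Moles — Ba: 4.81 / 137.33 = 0.03503 mol; O: 1.68 / 16.00 = 0.105 mol; S: 2.25 / 32.07 = 0.07016 mol
Divide by the smallest (0.03503 mol Ba): Ba 1.000, O 2.998, S 2.003
Ratio ≈ 1:3:2, so the empirical formula is BaO3S2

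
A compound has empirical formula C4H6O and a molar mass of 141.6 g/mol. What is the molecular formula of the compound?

Empirical-formula mass = 70.09 g/mol
n = 141.6 / 70.09 = 2.02 ≈ 2
Molecular formula = (C4H6O)2 = C8H12O2

C8H12O2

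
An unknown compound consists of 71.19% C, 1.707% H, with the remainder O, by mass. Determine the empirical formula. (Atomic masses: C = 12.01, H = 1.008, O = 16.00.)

Assume 100 g: 71.19 g C, 1.707 g H, 27.103 g O.
n(C) = 71.19/12.01 = 5.928, n(H) = 1.707/1.008 = 1.693, n(O) = 27.103/16.00 = 1.694
Divide by the smallest (1.693 mol H): C 3.500, H 1.000, O 1.000
Scaling by 2: C 7.00, H 2.00, O 2.00 → C7H2O2

C7H2O2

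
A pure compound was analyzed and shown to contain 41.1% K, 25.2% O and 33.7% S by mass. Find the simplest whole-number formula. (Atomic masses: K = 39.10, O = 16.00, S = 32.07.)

K2O3S2

Assume 100 g: 41.1 g K, 25.2 g O, 33.7 g S.
Moles — K: 41.1 / 39.10 = 1.051 mol; O: 25.2 / 16.00 = 1.575 mol; S: 33.7 / 32.07 = 1.051 mol
Divide by the smallest (1.051 mol S): K 1.000, O 1.499, S 1.000
Multiply by 2: K 2.00, O 3.00, S 2.00 → K2O3S2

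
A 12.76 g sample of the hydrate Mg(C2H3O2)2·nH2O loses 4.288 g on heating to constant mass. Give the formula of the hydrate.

Mg(C2H3O2)2·4H2O

Mass of anhydrous Mg(C2H3O2)2 = 12.76 − 4.288 = 8.472 g
mol H2O = 4.288 / 18.02 = 0.238
Molar mass of Mg(C2H3O2)2 = 142.40 g/mol → mol Mg(C2H3O2)2 = 8.472 / 142.40 = 0.0595
n = 0.238 / 0.0595 = 4.00 ≈ 4 → Mg(C2H3O2)2·4H2O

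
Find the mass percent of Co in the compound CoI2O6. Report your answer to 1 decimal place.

14.4%

Molar mass = 1(58.93) + 2(126.90) + 6(16.00) = 408.730 g/mol
Mass of Co per mole = 1 × 58.93 = 58.930 g
% Co = 58.930 / 408.730 × 100 = 14.4%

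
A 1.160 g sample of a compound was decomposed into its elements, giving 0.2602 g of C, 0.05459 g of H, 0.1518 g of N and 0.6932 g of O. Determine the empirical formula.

C2H5NO4

n(C) = 0.2602/12.01 = 0.02167, n(H) = 0.05459/1.008 = 0.05416, n(N) = 0.1518/14.01 = 0.01084, n(O) = 0.6932/16.00 = 0.04333
Divide by the smallest (0.01084 mol N): C 2.000, H 4.998, N 1.000, O 3.999
≈ 2:5:1:4 → C2H5NO4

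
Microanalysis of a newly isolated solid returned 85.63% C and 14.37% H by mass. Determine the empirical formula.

Assume 100 g: 85.63 g C, 14.37 g H.
C: 85.63 g ÷ 12.01 g/mol = 7.13 mol
H: 14.37 g ÷ 1.008 g/mol = 14.26 mol
Smallest is C at 7.13 mol; normalising gives C 1.000, H 1.999
→ CH2

CH2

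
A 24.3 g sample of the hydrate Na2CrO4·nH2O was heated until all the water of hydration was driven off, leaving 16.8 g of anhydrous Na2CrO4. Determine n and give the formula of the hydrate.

Na2CrO4·4H2O

Mass of water lost = 24.3 − 16.8 = 7.5 g → 7.5 / 18.02 = 0.4162 mol H2O
Molar mass of Na2CrO4 = 161.98 g/mol → mol Na2CrO4 = 16.8 / 161.98 = 0.1037
n = 0.4162 / 0.1037 = 4.01 ≈ 4 → Na2CrO4·4H2O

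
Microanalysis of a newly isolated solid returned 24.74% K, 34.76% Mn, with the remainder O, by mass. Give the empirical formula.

KMnO4

Assume 100 g: 24.74 g K, 34.76 g Mn, 40.5 g O.
n(K) = 24.74/39.10 = 0.6327, n(Mn) = 34.76/54.94 = 0.6327, n(O) = 40.5/16.00 = 2.531
Ratios (÷ 0.6327): K 1.000, Mn 1.000, O 4.001
→ KMnO4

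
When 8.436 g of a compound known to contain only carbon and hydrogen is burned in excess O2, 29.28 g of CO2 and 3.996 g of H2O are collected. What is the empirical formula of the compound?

mol C = 29.28 / 44.01 = 0.6653; mass C = 0.6653 × 12.01 = 7.990 g
mol H = 2 × (3.996 / 18.02) = 0.4435; mass H = 0.4435 × 1.008 = 0.4471 g
Ratios (÷ 0.4435): C 1.500, H 1.000
Scaling by 2: C 3.00, H 2.00 → C3H2

C3H2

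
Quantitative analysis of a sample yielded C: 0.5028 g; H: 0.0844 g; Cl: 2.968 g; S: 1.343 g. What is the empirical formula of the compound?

CH2Cl2S

n(C) = 0.5028/12.01 = 0.04187, n(H) = 0.0844/1.008 = 0.08373, n(Cl) = 2.968/35.45 = 0.08372, n(S) = 1.343/32.07 = 0.04188
Smallest is C at 0.04187 mol; normalising gives C 1.000, H 2.000, Cl 2.000, S 1.000
≈ 1:2:2:1 → CH2Cl2S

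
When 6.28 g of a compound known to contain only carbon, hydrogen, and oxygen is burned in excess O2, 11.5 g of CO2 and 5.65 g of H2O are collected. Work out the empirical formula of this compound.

mol C = 11.5 / 44.01 = 0.2613; mass C = 0.2613 × 12.01 = 3.138 g
mol H = 2 × (5.65 / 18.02) = 0.6271; mass H = 0.6271 × 1.008 = 0.6321 g
mass O = 6.28 − (3.770) = 2.510 g → mol O = 0.1569
Divide by the smallest (0.1569 mol O): C 1.666, H 3.998, O 1.000
Multiply by 3: C 5.00, H 11.99, O 3.00 → C5H12O3

C5H12O3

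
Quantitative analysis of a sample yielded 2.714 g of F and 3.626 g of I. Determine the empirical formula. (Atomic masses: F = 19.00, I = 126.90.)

F5I

Moles — F: 2.714 / 19.00 = 0.1428 mol; I: 3.626 / 126.90 = 0.02857 mol
Divide by the smallest (0.02857 mol I): F 4.999, I 1.000
Ratio ≈ 5:1, so the empirical formula is F5I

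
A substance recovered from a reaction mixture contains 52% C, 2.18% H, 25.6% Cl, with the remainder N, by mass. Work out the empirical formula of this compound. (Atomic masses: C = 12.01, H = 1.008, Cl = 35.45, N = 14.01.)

C6H3ClN2

Assume 100 g: 52 g C, 2.18 g H, 25.6 g Cl, 20.22 g N.
C: 52 g ÷ 12.01 g/mol = 4.33 mol
H: 2.18 g ÷ 1.008 g/mol = 2.163 mol
Cl: 25.6 g ÷ 35.45 g/mol = 0.7221 mol
N: 20.22 g ÷ 14.01 g/mol = 1.443 mol
Divide by the smallest (0.7221 mol Cl): C 5.996, H 2.995, Cl 1.000, N 1.999
Ratio ≈ 6:3:1:2, so the empirical formula is C6H3ClN2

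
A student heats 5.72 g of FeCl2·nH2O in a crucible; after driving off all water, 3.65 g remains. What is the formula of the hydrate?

Mass of water lost = 5.72 − 3.65 = 2.07 g → 2.07 / 18.02 = 0.1149 mol H2O
Molar mass of FeCl2 = 126.75 g/mol → mol FeCl2 = 3.65 / 126.75 = 0.0288
n = 0.1149 / 0.0288 = 3.99 ≈ 4 → FeCl2·4H2O

FeCl2·4H2O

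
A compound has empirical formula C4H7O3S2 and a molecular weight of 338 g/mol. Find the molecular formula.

C8H14O6S4

Empirical-formula mass = 167.24 g/mol
n = 338 / 167.24 = 2.02 ≈ 2
Molecular formula = (C4H7O3S2)2 = C8H14O6S4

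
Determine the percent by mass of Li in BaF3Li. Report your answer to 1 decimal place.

Molar mass = 1(137.33) + 3(19.00) + 1(6.94) = 201.270 g/mol
Mass of Li per mole = 1 × 6.94 = 6.940 g
% Li = 6.940 / 201.270 × 100 = 3.4%

3.4%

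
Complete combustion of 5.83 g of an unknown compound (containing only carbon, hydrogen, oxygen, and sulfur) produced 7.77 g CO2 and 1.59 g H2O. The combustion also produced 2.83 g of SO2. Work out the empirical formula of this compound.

C4H4O3S

mol C = 7.77 / 44.01 = 0.1766; mass C = 0.1766 × 12.01 = 2.120 g
mol H = 2 × (1.59 / 18.02) = 0.1765; mass H = 0.1765 × 1.008 = 0.1779 g
mol S = 2.83 / 64.07 = 0.04417; mass S = 1.417 g
mass O = 5.83 − (3.715) = 2.115 g → mol O = 0.1322
Smallest is S at 0.04417 mol; normalising gives C 3.997, H 3.995, O 2.993, S 1.000
≈ 4:4:3:1 → C4H4O3S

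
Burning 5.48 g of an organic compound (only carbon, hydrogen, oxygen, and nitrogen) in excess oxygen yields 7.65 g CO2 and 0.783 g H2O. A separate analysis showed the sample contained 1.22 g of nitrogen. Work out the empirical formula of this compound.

C4H2N2O3

mol C = 7.65 / 44.01 = 0.1738; mass C = 0.1738 × 12.01 = 2.088 g
mol H = 2 × (0.783 / 18.02) = 0.08690; mass H = 0.08690 × 1.008 = 0.08760 g
mol N = 1.22 / 14.01 = 0.08708
mass O = 5.48 − (3.395) = 2.085 g → mol O = 0.1303
Ratios (÷ 0.0869): C 2.000, H 1.000, N 1.002, O 1.499
Scaling by 2: C 4.00, H 2.00, N 2.00, O 3.00 → C4H2N2O3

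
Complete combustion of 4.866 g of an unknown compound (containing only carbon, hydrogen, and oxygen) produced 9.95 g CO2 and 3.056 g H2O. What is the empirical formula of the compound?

C2H3O

mol C = 9.95 / 44.01 = 0.2261; mass C = 0.2261 × 12.01 = 2.715 g
mol H = 2 × (3.056 / 18.02) = 0.3392; mass H = 0.3392 × 1.008 = 0.3419 g
mass O = 4.866 − (3.057) = 1.809 g → mol O = 0.1131
Ratios (÷ 0.1131): C 2.000, H 3.000, O 1.000
Ratio ≈ 2:3:1, so the empirical formula is C2H3O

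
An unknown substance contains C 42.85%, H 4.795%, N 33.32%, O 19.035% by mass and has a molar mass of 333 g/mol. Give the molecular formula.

C12H16N8O4

Assume 100 g: 42.85 g C, 4.795 g H, 33.32 g N, 19.035 g O.
Moles — C: 42.85 / 12.01 = 3.568 mol; H: 4.795 / 1.008 = 4.757 mol; N: 33.32 / 14.01 = 2.378 mol; O: 19.035 / 16.00 = 1.19 mol
Smallest is O at 1.19 mol; normalising gives C 2.999, H 3.998, N 1.999, O 1.000
Ratio ≈ 3:4:2:1, so the empirical formula is C3H4N2O
Empirical-formula mass = 84.08 g/mol
n = 333 / 84.08 = 3.96 ≈ 4
Molecular formula = (C3H4N2O)×4 = C12H16N8O4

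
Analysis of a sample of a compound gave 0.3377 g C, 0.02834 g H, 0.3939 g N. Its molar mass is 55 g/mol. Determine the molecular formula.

C2H2N2

Moles — C: 0.3377 / 12.01 = 0.02812 mol; H: 0.02834 / 1.008 = 0.02812 mol; N: 0.3939 / 14.01 = 0.02812 mol
Smallest is H at 0.02812 mol; normalising gives C 1.000, H 1.000, N 1.000
≈ 1:1:1 → CHN
Empirical-formula mass = 27.03 g/mol
n = 55 / 27.03 = 2.03 ≈ 2
Molecular formula = (CHN)×2 = C2H2N2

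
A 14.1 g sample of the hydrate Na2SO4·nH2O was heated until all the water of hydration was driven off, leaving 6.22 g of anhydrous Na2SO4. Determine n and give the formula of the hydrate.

Mass of water lost = 14.1 − 6.22 = 7.88 g → 7.88 / 18.02 = 0.4373 mol H2O
Molar mass of Na2SO4 = 142.05 g/mol → mol Na2SO4 = 6.22 / 142.05 = 0.04379
n = 0.4373 / 0.04379 = 9.99 ≈ 10 → Na2SO4·10H2O

Na2SO4·10H2O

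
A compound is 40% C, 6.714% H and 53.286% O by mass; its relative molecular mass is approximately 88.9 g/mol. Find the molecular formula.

C3H6O3

Assume 100 g: 40 g C, 6.714 g H, 53.286 g O.
n(C) = 40/12.01 = 3.331, n(H) = 6.714/1.008 = 6.661, n(O) = 53.286/16.00 = 3.33
Divide by the smallest (3.33 mol O): C 1.000, H 2.000, O 1.000
Ratio ≈ 1:2:1, so the empirical formula is CH2O
Empirical-formula mass = 30.03 g/mol
n = 88.9 / 30.03 = 2.96 ≈ 3
Molecular formula = (CH2O)×3 = C3H6O3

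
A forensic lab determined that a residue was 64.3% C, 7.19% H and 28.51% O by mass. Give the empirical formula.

C3H4O

Assume 100 g: 64.3 g C, 7.19 g H, 28.51 g O.
C: 64.3 g ÷ 12.01 g/mol = 5.354 mol
H: 7.19 g ÷ 1.008 g/mol = 7.133 mol
O: 28.51 g ÷ 16.00 g/mol = 1.782 mol
Ratios (÷ 1.782): C 3.005, H 4.003, O 1.000
→ C3H4O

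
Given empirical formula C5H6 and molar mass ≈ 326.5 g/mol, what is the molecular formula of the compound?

Empirical-formula mass = 66.10 g/mol
n = 326.5 / 66.10 = 4.94 ≈ 5
Molecular formula = (C5H6)5 = C25H30

C25H30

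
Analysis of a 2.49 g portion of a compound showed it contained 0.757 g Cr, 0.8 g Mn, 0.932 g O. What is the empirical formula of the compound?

CrMnO4

Cr: 0.757 g ÷ 52.00 g/mol = 0.01456 mol
Mn: 0.8 g ÷ 54.94 g/mol = 0.01456 mol
O: 0.932 g ÷ 16.00 g/mol = 0.05825 mol
Ratios (÷ 0.01456): Cr 1.000, Mn 1.000, O 4.001
→ CrMnO4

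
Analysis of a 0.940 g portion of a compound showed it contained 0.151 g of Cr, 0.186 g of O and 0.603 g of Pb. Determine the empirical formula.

Cr: 0.151 g ÷ 52.00 g/mol = 0.002904 mol
O: 0.186 g ÷ 16.00 g/mol = 0.01162 mol
Pb: 0.603 g ÷ 207.2 g/mol = 0.00291 mol
Smallest is Cr at 0.002904 mol; normalising gives Cr 1.000, O 4.003, Pb 1.002
→ CrO4Pb

CrO4Pb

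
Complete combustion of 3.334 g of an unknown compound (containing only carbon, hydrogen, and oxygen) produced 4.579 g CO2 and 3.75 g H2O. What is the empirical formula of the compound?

CH4O

mol C = 4.579 / 44.01 = 0.1040; mass C = 0.1040 × 12.01 = 1.250 g
mol H = 2 × (3.75 / 18.02) = 0.4162; mass H = 0.4162 × 1.008 = 0.4195 g
mass O = 3.334 − (1.669) = 1.665 g → mol O = 0.1041
Smallest is C at 0.104 mol; normalising gives C 1.000, H 4.000, O 1.000
≈ 1:4:1 → CH4O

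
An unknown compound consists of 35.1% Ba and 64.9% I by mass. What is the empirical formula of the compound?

Assume 100 g: 35.1 g Ba, 64.9 g I.
n(Ba) = 35.1/137.33 = 0.2556, n(I) = 64.9/126.90 = 0.5114
Smallest is Ba at 0.2556 mol; normalising gives Ba 1.000, I 2.001
Ratio ≈ 1:2, so the empirical formula is BaI2

BaI2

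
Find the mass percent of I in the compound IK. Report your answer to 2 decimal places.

Molar mass = 1(126.90) + 1(39.10) = 166.000 g/mol
Mass of I per mole = 1 × 126.90 = 126.900 g
% I = 126.900 / 166.000 × 100 = 76.45%

76.45%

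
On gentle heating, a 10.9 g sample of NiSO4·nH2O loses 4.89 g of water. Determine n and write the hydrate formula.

Mass of anhydrous NiSO4 = 10.9 − 4.89 = 6.01 g
mol H2O = 4.89 / 18.02 = 0.2714
Molar mass of NiSO4 = 154.76 g/mol → mol NiSO4 = 6.01 / 154.76 = 0.03883
n = 0.2714 / 0.03883 = 6.99 ≈ 7 → NiSO4·7H2O

NiSO4·7H2O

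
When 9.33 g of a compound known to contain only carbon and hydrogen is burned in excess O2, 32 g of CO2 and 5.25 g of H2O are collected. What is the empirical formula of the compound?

C5H4

mol C = 32 / 44.01 = 0.7271; mass C = 0.7271 × 12.01 = 8.733 g
mol H = 2 × (5.25 / 18.02) = 0.5827; mass H = 0.5827 × 1.008 = 0.5873 g
Smallest is H at 0.5827 mol; normalising gives C 1.248, H 1.000
Multiply by 4: C 4.99, H 4.00 → C5H4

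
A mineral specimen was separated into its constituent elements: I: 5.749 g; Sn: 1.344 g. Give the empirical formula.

I: 5.749 g ÷ 126.90 g/mol = 0.0453 mol
Sn: 1.344 g ÷ 118.71 g/mol = 0.01132 mol
Smallest is Sn at 0.01132 mol; normalising gives I 4.001, Sn 1.000
≈ 4:1 → I4Sn

I4Sn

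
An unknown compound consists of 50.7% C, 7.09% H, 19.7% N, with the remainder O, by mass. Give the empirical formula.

C3H5NO

Assume 100 g: 50.7 g C, 7.09 g H, 19.7 g N, 22.51 g O.
n(C) = 50.7/12.01 = 4.221, n(H) = 7.09/1.008 = 7.034, n(N) = 19.7/14.01 = 1.406, n(O) = 22.51/16.00 = 1.407
Divide by the smallest (1.406 mol N): C 3.002, H 5.002, N 1.000, O 1.001
→ C3H5NO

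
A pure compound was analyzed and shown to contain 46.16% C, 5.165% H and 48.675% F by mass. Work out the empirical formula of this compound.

C3H4F2

Assume 100 g: 46.16 g C, 5.165 g H, 48.675 g F.
C: 46.16 g ÷ 12.01 g/mol = 3.843 mol
H: 5.165 g ÷ 1.008 g/mol = 5.124 mol
F: 48.675 g ÷ 19.00 g/mol = 2.562 mol
Divide by the smallest (2.562 mol F): C 1.500, H 2.000, F 1.000
Scaling by 2: C 3.00, H 4.00, F 2.00 → C3H4F2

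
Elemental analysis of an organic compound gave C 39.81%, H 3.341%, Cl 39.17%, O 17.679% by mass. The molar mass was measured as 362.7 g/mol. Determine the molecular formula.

C12H12Cl4O4

Assume 100 g: 39.81 g C, 3.341 g H, 39.17 g Cl, 17.679 g O.
n(C) = 39.81/12.01 = 3.315, n(H) = 3.341/1.008 = 3.314, n(Cl) = 39.17/35.45 = 1.105, n(O) = 17.679/16.00 = 1.105
Ratios (÷ 1.105): C 3.000, H 3.000, Cl 1.000, O 1.000
Ratio ≈ 3:3:1:1, so the empirical formula is C3H3ClO
Empirical-formula mass = 90.50 g/mol
n = 362.7 / 90.50 = 4.01 ≈ 4
Molecular formula = (C3H3ClO)×4 = C12H12Cl4O4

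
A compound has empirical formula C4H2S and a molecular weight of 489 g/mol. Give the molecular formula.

C24H12S6

Empirical-formula mass = 82.13 g/mol
n = 489 / 82.13 = 5.95 ≈ 6
Molecular formula = (C4H2S)6 = C24H12S6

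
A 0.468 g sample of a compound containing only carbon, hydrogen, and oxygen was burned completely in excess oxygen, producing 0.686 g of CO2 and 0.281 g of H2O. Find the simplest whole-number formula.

CH2O

mol C = 0.686 / 44.01 = 0.01559; mass C = 0.01559 × 12.01 = 0.1872 g
mol H = 2 × (0.281 / 18.02) = 0.03119; mass H = 0.03119 × 1.008 = 0.03144 g
mass O = 0.468 − (0.2186) = 0.2494 g → mol O = 0.01558
Divide by the smallest (0.01558 mol O): C 1.000, H 2.001, O 1.000
Ratio ≈ 1:2:1, so the empirical formula is CH2O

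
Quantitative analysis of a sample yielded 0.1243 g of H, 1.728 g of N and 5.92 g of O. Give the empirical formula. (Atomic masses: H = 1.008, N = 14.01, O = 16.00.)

HNO3

H: 0.1243 g ÷ 1.008 g/mol = 0.1233 mol
N: 1.728 g ÷ 14.01 g/mol = 0.1233 mol
O: 5.92 g ÷ 16.00 g/mol = 0.37 mol
Smallest is H at 0.1233 mol; normalising gives H 1.000, N 1.000, O 3.000
≈ 1:1:3 → HNO3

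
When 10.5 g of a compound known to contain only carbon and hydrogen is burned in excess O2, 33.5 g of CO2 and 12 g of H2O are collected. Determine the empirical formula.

C4H7

mol C = 33.5 / 44.01 = 0.7612; mass C = 0.7612 × 12.01 = 9.142 g
mol H = 2 × (12 / 18.02) = 1.332; mass H = 1.332 × 1.008 = 1.343 g
Smallest is C at 0.7612 mol; normalising gives C 1.000, H 1.750
Scaling by 4: C 4.00, H 7.00 → C4H7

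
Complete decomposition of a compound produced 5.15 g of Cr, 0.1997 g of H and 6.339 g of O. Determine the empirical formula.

CrH2O4

Moles — Cr: 5.15 / 52.00 = 0.09904 mol; H: 0.1997 / 1.008 = 0.1981 mol; O: 6.339 / 16.00 = 0.3962 mol
Smallest is Cr at 0.09904 mol; normalising gives Cr 1.000, H 2.000, O 4.000
→ CrH2O4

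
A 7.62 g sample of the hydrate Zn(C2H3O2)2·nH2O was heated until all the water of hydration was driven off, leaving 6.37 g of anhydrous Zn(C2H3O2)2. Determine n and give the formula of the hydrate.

Zn(C2H3O2)2·2H2O

Mass of water lost = 7.62 − 6.37 = 1.25 g → 1.25 / 18.02 = 0.06937 mol H2O
Molar mass of Zn(C2H3O2)2 = 183.47 g/mol → mol Zn(C2H3O2)2 = 6.37 / 183.47 = 0.03472
n = 0.06937 / 0.03472 = 2.00 ≈ 2 → Zn(C2H3O2)2·2H2O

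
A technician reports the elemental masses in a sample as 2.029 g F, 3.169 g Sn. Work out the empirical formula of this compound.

F4Sn

F: 2.029 g ÷ 19.00 g/mol = 0.1068 mol
Sn: 3.169 g ÷ 118.71 g/mol = 0.0267 mol
Smallest is Sn at 0.0267 mol; normalising gives F 4.000, Sn 1.000
Ratio ≈ 4:1, so the empirical formula is F4Sn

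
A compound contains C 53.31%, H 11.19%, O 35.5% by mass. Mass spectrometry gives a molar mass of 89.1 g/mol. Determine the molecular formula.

C4H10O2

Assume 100 g: 53.31 g C, 11.19 g H, 35.5 g O.
C: 53.31 g ÷ 12.01 g/mol = 4.439 mol
H: 11.19 g ÷ 1.008 g/mol = 11.1 mol
O: 35.5 g ÷ 16.00 g/mol = 2.219 mol
Divide by the smallest (2.219 mol O): C 2.001, H 5.003, O 1.000
Ratio ≈ 2:5:1, so the empirical formula is C2H5O
Empirical-formula mass = 45.06 g/mol
n = 89.1 / 45.06 = 1.98 ≈ 2
Molecular formula = (C2H5O)×2 = C4H10O2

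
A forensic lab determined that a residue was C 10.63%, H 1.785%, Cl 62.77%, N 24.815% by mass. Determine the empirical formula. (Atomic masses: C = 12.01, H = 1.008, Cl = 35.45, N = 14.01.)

CH2Cl2N2

Assume 100 g: 10.63 g C, 1.785 g H, 62.77 g Cl, 24.815 g N.
Moles — C: 10.63 / 12.01 = 0.8851 mol; H: 1.785 / 1.008 = 1.771 mol; Cl: 62.77 / 35.45 = 1.771 mol; N: 24.815 / 14.01 = 1.771 mol
Ratios (÷ 0.8851): C 1.000, H 2.001, Cl 2.001, N 2.001
→ CH2Cl2N2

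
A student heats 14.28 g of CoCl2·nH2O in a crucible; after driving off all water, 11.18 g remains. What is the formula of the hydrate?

Mass of water lost = 14.28 − 11.18 = 3.1 g → 3.1 / 18.02 = 0.172 mol H2O
Molar mass of CoCl2 = 129.83 g/mol → mol CoCl2 = 11.18 / 129.83 = 0.08611
n = 0.172 / 0.08611 = 2.00 ≈ 2 → CoCl2·2H2O

CoCl2·2H2O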